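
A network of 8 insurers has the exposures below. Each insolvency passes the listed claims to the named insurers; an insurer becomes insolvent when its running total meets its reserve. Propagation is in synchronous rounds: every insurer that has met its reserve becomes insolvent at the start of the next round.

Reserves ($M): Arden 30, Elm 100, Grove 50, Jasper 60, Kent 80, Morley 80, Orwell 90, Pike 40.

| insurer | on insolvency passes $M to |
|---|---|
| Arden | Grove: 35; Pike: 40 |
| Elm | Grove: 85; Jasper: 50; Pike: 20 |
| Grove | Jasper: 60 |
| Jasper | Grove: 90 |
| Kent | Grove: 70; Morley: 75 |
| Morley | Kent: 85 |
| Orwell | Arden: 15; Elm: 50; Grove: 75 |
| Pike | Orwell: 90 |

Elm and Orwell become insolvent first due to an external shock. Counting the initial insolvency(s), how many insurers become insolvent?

4

Round 1 — Elm, Orwell become insolvent (initial).
  Arden: +15 → 15 < 30
  Grove: +85+75 → 160 ≥ 50
  Jasper: +50 → 50 < 60
  Pike: +20 → 20 < 40
Round 2 — Grove becomes insolvent.
  Jasper: +60 → 110 ≥ 60
Round 3 — Jasper becomes insolvent.
No further insolvencies.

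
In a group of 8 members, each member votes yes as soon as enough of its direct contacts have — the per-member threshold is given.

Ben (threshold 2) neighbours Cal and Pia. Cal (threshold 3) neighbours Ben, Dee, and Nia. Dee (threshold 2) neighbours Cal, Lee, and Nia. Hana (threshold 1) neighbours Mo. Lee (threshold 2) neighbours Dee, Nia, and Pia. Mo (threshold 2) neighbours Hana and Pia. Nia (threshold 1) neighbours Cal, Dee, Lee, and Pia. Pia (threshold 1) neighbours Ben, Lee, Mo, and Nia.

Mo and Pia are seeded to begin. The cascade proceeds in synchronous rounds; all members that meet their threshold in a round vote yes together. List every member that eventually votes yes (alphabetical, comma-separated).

Round 1 — Mo, Pia vote yes (initial).
Round 2 — checking thresholds:
  Ben: 1 of 2 neighbours < 2, not yet.
  Hana: 1 of 1 neighbours ≥ 1, votes yes.
  Lee: 1 of 3 neighbours < 2, not yet.
  Nia: 1 of 4 neighbours ≥ 1, votes yes.
Round 3 — checking thresholds:
  Ben: 1 of 2 neighbours < 2, not yet.
  Cal: 1 of 3 neighbours < 3, not yet.
  Dee: 1 of 3 neighbours < 2, not yet.
  Lee: 2 of 3 neighbours ≥ 2, votes yes.
Round 4 — checking thresholds:
  Ben: 1 of 2 neighbours < 2, not yet.
  Cal: 1 of 3 neighbours < 3, not yet.
  Dee: 2 of 3 neighbours ≥ 2, votes yes.
Round 5 — no new yes votes; cascade stops.

Dee, Hana, Lee, Mo, Nia, Pia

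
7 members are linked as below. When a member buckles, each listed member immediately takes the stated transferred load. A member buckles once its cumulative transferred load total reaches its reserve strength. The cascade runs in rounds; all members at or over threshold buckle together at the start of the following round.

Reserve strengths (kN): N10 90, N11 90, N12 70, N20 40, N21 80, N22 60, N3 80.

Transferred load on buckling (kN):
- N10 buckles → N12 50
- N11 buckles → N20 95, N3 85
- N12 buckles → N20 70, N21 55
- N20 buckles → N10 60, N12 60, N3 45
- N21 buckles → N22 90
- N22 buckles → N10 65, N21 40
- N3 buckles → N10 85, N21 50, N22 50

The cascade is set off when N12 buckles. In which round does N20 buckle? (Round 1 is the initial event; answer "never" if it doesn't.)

Round 1 — N12 buckles (initial).
  N20: +70 → 70 ≥ 40
  N21: +55 → 55 < 80
Round 2 — N20 buckles.
  N10: +60 → 60 < 90
  N3: +45 → 45 < 80
No further bucklings.

2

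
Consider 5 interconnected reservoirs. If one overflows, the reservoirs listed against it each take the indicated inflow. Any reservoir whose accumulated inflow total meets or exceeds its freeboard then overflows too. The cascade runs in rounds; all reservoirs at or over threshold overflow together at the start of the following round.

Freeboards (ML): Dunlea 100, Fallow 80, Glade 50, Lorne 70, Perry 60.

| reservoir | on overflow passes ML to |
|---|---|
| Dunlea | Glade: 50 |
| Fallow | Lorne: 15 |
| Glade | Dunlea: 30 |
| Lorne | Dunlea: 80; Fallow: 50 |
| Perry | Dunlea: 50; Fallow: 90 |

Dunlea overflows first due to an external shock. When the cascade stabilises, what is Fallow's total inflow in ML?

Round 1 — Dunlea overflows (initial).
  Glade: +50 → 50 ≥ 50
Round 2 — Glade overflows.
No further overflows.

0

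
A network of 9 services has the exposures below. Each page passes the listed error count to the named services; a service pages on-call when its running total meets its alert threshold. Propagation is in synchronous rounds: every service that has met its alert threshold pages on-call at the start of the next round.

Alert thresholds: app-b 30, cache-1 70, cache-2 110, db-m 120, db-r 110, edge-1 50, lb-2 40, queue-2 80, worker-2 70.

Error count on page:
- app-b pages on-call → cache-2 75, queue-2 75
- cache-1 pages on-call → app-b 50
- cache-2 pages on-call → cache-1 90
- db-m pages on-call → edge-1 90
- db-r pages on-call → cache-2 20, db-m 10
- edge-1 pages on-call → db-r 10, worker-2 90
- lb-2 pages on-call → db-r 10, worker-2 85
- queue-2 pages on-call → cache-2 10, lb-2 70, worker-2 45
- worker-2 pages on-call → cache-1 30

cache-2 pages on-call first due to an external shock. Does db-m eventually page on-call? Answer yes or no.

no

Round 1 — cache-2 pages on-call (initial).
  cache-1: +90 → 90 ≥ 70
Round 2 — cache-1 pages on-call.
  app-b: +50 → 50 ≥ 30
Round 3 — app-b pages on-call.
  queue-2: +75 → 75 < 80
No further pages.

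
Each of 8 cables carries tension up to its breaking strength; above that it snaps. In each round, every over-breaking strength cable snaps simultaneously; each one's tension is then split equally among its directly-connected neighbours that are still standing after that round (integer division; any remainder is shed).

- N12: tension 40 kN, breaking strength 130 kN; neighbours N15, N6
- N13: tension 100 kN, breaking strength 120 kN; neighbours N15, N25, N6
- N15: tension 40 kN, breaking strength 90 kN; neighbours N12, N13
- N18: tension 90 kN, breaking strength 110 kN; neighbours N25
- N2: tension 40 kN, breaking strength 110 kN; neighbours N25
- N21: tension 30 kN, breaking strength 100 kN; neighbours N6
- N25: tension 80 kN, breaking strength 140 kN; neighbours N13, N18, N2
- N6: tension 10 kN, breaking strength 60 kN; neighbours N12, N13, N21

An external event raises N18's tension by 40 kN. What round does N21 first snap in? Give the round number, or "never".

never

Round 1 — N18 at 130 > 110. N18 snaps.
  N18 sheds 130 kN to N25: 130 each.
    N25: 80+130 = 210 > 140
Round 2 — N25 snaps.
  N25 sheds 210 kN to N13, N2: 105 each.
    N13: 100+105 = 205 > 120
    N2: 40+105 = 145 > 110
Round 3 — N13, N2 snap.
  N13 sheds 205 kN to N15, N6: 102 each (1 lost).
    N15: 40+102 = 142 > 90
    N6: 10+102 = 112 > 60
  N2 sheds 145 kN: no online neighbours, lost.
Round 4 — N15, N6 snap.
  N15 sheds 142 kN to N12: 142 each.
    N12: 40+142 = 182 > 130
  N6 sheds 112 kN to N12, N21: 56 each.
    N12: 182+56 = 238 > 130
    N21: 30+56 = 86 ≤ 100
Round 5 — N12 snaps.
  N12 sheds 238 kN: no online neighbours, lost.
No further breaks.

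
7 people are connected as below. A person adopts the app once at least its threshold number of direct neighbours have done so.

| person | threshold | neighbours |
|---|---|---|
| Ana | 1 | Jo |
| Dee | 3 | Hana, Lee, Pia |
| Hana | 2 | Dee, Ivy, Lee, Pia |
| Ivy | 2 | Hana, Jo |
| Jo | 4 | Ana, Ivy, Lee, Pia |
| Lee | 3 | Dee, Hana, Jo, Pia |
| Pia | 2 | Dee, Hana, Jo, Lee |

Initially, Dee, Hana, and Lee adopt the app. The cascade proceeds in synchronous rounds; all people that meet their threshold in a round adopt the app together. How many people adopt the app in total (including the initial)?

4

Round 1 — Dee, Hana, Lee adopt the app (initial).
Round 2 — checking thresholds:
  Ivy: 1 of 2 neighbours < 2, not yet.
  Jo: 1 of 4 neighbours < 4, not yet.
  Pia: 3 of 4 neighbours ≥ 2, adopts the app.
Round 3 — no new adoptions; cascade stops.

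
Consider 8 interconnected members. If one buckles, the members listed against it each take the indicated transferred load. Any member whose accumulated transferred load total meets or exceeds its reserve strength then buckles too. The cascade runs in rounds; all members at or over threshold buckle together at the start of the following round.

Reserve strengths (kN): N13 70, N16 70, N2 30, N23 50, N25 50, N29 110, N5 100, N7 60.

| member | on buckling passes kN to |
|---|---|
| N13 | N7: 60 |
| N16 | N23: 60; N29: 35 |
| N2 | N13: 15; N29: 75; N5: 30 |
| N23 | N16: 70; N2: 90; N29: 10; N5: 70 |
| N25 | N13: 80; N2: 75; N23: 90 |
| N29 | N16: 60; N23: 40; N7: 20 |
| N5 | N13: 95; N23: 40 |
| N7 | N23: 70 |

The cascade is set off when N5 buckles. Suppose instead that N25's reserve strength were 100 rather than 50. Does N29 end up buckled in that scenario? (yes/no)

yes

With N25's reserve strength at 100:
Round 1 — N5 buckles (initial).
  N13: +95 → 95 ≥ 70
  N23: +40 → 40 < 50
Round 2 — N13 buckles.
  N7: +60 → 60 ≥ 60
Round 3 — N7 buckles.
  N23: +70 → 110 ≥ 50
Round 4 — N23 buckles.
  N16: +70 → 70 ≥ 70
  N2: +90 → 90 ≥ 30
  N29: +10 → 10 < 110
Round 5 — N16, N2 buckle.
  N29: +35+75 → 120 ≥ 110
Round 6 — N29 buckles.
No further bucklings.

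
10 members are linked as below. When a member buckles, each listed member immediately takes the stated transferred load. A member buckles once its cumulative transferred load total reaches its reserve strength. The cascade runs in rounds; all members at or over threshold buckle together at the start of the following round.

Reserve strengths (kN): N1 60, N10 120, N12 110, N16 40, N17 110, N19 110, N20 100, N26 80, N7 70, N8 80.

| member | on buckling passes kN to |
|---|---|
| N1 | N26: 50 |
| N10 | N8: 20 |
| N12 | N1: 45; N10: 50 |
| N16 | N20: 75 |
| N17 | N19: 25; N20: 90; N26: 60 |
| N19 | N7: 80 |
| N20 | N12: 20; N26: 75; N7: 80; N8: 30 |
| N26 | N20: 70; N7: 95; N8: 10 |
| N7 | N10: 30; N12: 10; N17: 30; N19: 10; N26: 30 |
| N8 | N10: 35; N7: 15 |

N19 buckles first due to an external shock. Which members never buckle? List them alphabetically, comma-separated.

Round 1 — N19 buckles (initial).
  N7: +80 → 80 ≥ 70
Round 2 — N7 buckles.
  N10: +30 → 30 < 120
  N12: +10 → 10 < 110
  N17: +30 → 30 < 110
  N26: +30 → 30 < 80
No further bucklings.

N1, N10, N12, N16, N17, N20, N26, N8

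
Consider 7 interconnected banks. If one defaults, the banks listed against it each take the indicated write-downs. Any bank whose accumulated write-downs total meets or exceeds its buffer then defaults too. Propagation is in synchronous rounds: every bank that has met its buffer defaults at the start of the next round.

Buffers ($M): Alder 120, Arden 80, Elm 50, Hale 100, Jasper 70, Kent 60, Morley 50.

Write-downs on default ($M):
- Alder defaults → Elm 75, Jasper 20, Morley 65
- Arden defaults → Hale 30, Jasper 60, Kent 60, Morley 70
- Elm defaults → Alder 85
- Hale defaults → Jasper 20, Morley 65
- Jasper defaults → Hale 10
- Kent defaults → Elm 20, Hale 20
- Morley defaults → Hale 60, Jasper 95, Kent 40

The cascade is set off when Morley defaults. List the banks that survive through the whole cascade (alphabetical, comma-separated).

Alder, Arden, Elm, Hale, Kent

Round 1 — Morley defaults (initial).
  Hale: +60 → 60 < 100
  Jasper: +95 → 95 ≥ 70
  Kent: +40 → 40 < 60
Round 2 — Jasper defaults.
  Hale: +10 → 70 < 100
No further defaults.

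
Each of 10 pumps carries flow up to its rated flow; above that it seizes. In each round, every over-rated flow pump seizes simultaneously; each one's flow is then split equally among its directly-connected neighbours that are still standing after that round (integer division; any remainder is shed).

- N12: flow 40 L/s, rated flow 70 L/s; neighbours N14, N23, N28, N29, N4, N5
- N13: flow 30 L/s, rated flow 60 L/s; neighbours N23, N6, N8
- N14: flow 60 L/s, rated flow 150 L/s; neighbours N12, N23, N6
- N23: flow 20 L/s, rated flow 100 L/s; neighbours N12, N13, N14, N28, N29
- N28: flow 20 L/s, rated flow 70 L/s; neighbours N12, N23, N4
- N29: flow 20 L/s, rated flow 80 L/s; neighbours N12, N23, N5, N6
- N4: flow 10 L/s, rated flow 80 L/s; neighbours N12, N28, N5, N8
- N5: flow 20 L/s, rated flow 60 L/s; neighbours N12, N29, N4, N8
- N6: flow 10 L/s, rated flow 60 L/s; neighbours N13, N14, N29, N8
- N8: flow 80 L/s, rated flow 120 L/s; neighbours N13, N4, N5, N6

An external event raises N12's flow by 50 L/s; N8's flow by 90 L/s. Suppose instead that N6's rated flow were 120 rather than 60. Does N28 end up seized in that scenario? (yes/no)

yes

With N6's rated flow at 120:
Round 1 — N12 at 90 > 70; N8 at 170 > 120. N12, N8 seize.
  N12 sheds 90 L/s to N14, N23, N28, N29, N4, N5: 15 each.
    N14: 60+15 = 75 ≤ 150
    N23: 20+15 = 35 ≤ 100
    N28: 20+15 = 35 ≤ 70
    N29: 20+15 = 35 ≤ 80
    N4: 10+15 = 25 ≤ 80
    N5: 20+15 = 35 ≤ 60
  N8 sheds 170 L/s to N13, N4, N5, N6: 42 each (2 lost).
    N13: 30+42 = 72 > 60
    N4: 25+42 = 67 ≤ 80
    N5: 35+42 = 77 > 60
    N6: 10+42 = 52 ≤ 120
Round 2 — N13, N5 seize.
  N13 sheds 72 L/s to N23, N6: 36 each.
    N23: 35+36 = 71 ≤ 100
    N6: 52+36 = 88 ≤ 120
  N5 sheds 77 L/s to N29, N4: 38 each (1 lost).
    N29: 35+38 = 73 ≤ 80
    N4: 67+38 = 105 > 80
Round 3 — N4 seizes.
  N4 sheds 105 L/s to N28: 105 each.
    N28: 35+105 = 140 > 70
Round 4 — N28 seizes.
  N28 sheds 140 L/s to N23: 140 each.
    N23: 71+140 = 211 > 100
Round 5 — N23 seizes.
  N23 sheds 211 L/s to N14, N29: 105 each (1 lost).
    N14: 75+105 = 180 > 150
    N29: 73+105 = 178 > 80
Round 6 — N14, N29 seize.
  N14 sheds 180 L/s to N6: 180 each.
    N6: 88+180 = 268 > 120
  N29 sheds 178 L/s to N6: 178 each.
    N6: 268+178 = 446 > 120
Round 7 — N6 seizes.
  N6 sheds 446 L/s: no online neighbours, lost.
No further seizures.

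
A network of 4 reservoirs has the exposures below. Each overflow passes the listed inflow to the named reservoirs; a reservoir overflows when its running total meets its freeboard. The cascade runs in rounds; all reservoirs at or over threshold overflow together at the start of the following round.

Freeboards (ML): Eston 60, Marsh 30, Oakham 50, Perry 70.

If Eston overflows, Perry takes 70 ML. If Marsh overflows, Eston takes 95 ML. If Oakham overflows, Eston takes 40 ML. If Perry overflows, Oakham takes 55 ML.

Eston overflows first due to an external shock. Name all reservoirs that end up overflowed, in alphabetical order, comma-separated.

Round 1 — Eston overflows (initial).
  Perry: +70 → 70 ≥ 70
Round 2 — Perry overflows.
  Oakham: +55 → 55 ≥ 50
Round 3 — Oakham overflows.
No further overflows.

Eston, Oakham, Perry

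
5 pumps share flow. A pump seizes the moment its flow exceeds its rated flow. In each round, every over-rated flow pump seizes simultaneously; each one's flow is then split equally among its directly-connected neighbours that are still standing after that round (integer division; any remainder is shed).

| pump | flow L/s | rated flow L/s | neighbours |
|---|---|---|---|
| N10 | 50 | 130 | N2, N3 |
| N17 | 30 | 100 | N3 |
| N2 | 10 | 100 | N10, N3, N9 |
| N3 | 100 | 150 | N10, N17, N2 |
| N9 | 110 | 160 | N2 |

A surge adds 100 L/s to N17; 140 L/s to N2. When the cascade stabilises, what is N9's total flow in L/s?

Round 1 — N17 at 130 > 100; N2 at 150 > 100. N17, N2 seize.
  N17 sheds 130 L/s to N3: 130 each.
    N3: 100+130 = 230 > 150
  N2 sheds 150 L/s to N10, N3, N9: 50 each.
    N10: 50+50 = 100 ≤ 130
    N3: 230+50 = 280 > 150
    N9: 110+50 = 160 ≤ 160
Round 2 — N3 seizes.
  N3 sheds 280 L/s to N10: 280 each.
    N10: 100+280 = 380 > 130
Round 3 — N10 seizes.
  N10 sheds 380 L/s: no online neighbours, lost.
No further seizures.

160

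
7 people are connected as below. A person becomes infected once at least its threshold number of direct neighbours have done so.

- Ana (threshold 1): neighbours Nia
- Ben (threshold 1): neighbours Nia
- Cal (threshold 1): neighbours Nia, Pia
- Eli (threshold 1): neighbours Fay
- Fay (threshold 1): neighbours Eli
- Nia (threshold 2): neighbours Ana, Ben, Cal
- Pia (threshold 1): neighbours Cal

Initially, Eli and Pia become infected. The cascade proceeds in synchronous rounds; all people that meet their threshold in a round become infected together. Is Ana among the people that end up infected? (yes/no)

Round 1 — Eli, Pia become infected (initial).
Round 2 — checking thresholds:
  Cal: 1 of 2 neighbours ≥ 1, becomes infected.
  Fay: 1 of 1 neighbours ≥ 1, becomes infected.
Round 3 — no new infections; cascade stops.

no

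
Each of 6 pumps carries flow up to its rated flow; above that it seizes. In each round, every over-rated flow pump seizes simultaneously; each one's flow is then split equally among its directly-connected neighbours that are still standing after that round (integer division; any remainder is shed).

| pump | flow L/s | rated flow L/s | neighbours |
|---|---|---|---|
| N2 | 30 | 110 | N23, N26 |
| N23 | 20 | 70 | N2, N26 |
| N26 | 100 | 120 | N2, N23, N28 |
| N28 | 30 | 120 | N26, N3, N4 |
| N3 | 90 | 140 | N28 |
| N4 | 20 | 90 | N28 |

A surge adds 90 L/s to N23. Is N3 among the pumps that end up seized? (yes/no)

no

Round 1 — N23 at 110 > 70. N23 seizes.
  N23 sheds 110 L/s to N2, N26: 55 each.
    N2: 30+55 = 85 ≤ 110
    N26: 100+55 = 155 > 120
Round 2 — N26 seizes.
  N26 sheds 155 L/s to N2, N28: 77 each (1 lost).
    N2: 85+77 = 162 > 110
    N28: 30+77 = 107 ≤ 120
Round 3 — N2 seizes.
  N2 sheds 162 L/s: no online neighbours, lost.
No further seizures.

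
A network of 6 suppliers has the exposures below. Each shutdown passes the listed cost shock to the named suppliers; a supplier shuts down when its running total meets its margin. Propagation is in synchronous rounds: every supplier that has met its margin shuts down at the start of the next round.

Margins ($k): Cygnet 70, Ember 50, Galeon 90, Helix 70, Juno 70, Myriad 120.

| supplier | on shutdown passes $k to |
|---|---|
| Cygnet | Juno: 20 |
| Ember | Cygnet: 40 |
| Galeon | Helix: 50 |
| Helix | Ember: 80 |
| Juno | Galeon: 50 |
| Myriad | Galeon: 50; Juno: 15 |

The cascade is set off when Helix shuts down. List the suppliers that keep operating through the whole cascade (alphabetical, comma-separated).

Round 1 — Helix shuts down (initial).
  Ember: +80 → 80 ≥ 50
Round 2 — Ember shuts down.
  Cygnet: +40 → 40 < 70
No further shutdowns.

Cygnet, Galeon, Juno, Myriad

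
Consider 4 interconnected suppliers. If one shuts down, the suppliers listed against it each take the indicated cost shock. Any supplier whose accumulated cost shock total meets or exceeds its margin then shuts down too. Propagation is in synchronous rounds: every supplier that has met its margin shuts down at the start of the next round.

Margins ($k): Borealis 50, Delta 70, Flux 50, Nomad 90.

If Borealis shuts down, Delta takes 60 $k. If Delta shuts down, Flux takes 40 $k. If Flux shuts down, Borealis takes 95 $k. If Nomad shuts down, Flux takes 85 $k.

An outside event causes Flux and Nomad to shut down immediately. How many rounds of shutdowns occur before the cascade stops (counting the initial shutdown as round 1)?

2

Round 1 — Flux, Nomad shut down (initial).
  Borealis: +95 → 95 ≥ 50
Round 2 — Borealis shuts down.
  Delta: +60 → 60 < 70
No further shutdowns.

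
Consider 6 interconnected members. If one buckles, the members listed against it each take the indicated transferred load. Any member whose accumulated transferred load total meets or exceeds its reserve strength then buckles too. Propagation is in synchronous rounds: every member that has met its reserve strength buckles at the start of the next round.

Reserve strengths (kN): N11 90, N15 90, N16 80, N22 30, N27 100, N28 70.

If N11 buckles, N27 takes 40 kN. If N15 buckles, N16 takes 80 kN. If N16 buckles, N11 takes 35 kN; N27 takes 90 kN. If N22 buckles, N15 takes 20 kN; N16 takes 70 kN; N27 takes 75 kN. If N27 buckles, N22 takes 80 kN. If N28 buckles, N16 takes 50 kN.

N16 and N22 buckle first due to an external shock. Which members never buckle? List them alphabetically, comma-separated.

N11, N15, N28

Round 1 — N16, N22 buckle (initial).
  N11: +35 → 35 < 90
  N15: +20 → 20 < 90
  N27: +90+75 → 165 ≥ 100
Round 2 — N27 buckles.
No further bucklings.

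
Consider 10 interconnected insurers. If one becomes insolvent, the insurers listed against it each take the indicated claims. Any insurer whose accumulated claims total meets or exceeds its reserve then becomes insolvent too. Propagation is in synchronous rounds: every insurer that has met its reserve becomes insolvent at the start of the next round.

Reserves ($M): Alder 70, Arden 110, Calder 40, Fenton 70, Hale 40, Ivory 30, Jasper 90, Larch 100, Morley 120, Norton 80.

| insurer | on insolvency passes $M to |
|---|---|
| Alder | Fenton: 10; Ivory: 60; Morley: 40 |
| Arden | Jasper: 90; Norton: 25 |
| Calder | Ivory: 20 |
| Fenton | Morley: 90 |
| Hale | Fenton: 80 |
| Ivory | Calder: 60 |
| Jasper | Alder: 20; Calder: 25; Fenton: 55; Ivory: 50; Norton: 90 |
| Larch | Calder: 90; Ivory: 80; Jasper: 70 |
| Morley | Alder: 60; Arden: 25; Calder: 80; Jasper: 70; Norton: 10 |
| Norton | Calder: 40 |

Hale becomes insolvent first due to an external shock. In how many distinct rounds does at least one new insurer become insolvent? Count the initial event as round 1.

2

Round 1 — Hale becomes insolvent (initial).
  Fenton: +80 → 80 ≥ 70
Round 2 — Fenton becomes insolvent.
  Morley: +90 → 90 < 120
No further insolvencies.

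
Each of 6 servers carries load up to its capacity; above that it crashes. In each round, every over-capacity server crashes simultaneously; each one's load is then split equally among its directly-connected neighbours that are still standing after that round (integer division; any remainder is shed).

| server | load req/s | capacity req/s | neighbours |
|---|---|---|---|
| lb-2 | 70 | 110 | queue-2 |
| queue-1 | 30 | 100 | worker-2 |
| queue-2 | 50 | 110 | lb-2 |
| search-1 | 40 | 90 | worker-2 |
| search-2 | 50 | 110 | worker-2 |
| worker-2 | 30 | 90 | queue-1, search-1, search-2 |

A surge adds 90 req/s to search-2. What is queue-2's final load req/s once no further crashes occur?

Round 1 — search-2 at 140 > 110. search-2 crashes.
  search-2 sheds 140 req/s to worker-2: 140 each.
    worker-2: 30+140 = 170 > 90
Round 2 — worker-2 crashes.
  worker-2 sheds 170 req/s to queue-1, search-1: 85 each.
    queue-1: 30+85 = 115 > 100
    search-1: 40+85 = 125 > 90
Round 3 — queue-1, search-1 crash.
  queue-1 sheds 115 req/s: no online neighbours, lost.
  search-1 sheds 125 req/s: no online neighbours, lost.
No further crashes.

50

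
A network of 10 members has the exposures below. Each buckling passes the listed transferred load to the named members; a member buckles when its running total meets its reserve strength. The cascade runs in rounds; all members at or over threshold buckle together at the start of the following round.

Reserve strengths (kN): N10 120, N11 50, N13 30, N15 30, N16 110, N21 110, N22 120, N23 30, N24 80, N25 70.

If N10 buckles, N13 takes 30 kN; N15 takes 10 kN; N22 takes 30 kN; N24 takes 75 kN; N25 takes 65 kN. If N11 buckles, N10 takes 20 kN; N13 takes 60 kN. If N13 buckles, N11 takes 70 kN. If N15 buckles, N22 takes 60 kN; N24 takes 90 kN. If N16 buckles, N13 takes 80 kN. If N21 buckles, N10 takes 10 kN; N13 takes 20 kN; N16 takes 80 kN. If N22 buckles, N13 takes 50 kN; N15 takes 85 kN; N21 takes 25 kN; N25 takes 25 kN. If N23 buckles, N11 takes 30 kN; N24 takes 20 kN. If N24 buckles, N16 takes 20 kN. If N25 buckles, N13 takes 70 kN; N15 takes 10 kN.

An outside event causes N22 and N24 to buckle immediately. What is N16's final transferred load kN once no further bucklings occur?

20

Round 1 — N22, N24 buckle (initial).
  N13: +50 → 50 ≥ 30
  N15: +85 → 85 ≥ 30
  N16: +20 → 20 < 110
  N21: +25 → 25 < 110
  N25: +25 → 25 < 70
Round 2 — N13, N15 buckle.
  N11: +70 → 70 ≥ 50
Round 3 — N11 buckles.
  N10: +20 → 20 < 120
No further bucklings.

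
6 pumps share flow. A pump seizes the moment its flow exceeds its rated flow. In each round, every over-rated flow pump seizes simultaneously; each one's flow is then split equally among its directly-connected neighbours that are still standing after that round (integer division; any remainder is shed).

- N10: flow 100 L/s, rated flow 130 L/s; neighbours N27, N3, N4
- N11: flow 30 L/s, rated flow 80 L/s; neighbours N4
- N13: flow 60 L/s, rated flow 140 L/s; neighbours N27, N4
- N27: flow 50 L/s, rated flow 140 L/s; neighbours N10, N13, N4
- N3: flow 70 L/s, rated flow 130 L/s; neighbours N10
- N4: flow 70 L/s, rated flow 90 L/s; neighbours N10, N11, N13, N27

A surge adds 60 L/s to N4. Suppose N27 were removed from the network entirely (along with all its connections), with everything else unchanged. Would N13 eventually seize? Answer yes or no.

With N27 removed:
Round 1 — N4 at 130 > 90. N4 seizes.
  N4 sheds 130 L/s to N10, N11, N13: 43 each (1 lost).
    N10: 100+43 = 143 > 130
    N11: 30+43 = 73 ≤ 80
    N13: 60+43 = 103 ≤ 140
Round 2 — N10 seizes.
  N10 sheds 143 L/s to N3: 143 each.
    N3: 70+143 = 213 > 130
Round 3 — N3 seizes.
  N3 sheds 213 L/s: no online neighbours, lost.
No further seizures.

no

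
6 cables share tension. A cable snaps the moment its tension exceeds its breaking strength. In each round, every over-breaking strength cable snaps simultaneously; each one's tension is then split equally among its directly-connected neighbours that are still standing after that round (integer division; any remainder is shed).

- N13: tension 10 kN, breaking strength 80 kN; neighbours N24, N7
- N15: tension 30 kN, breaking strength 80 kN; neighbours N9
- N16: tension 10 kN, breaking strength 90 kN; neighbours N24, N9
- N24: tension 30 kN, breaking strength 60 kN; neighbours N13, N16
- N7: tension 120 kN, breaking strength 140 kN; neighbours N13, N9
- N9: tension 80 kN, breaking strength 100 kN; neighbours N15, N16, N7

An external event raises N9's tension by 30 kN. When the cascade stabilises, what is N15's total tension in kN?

66

Round 1 — N9 at 110 > 100. N9 snaps.
  N9 sheds 110 kN to N15, N16, N7: 36 each (2 lost).
    N15: 30+36 = 66 ≤ 80
    N16: 10+36 = 46 ≤ 90
    N7: 120+36 = 156 > 140
Round 2 — N7 snaps.
  N7 sheds 156 kN to N13: 156 each.
    N13: 10+156 = 166 > 80
Round 3 — N13 snaps.
  N13 sheds 166 kN to N24: 166 each.
    N24: 30+166 = 196 > 60
Round 4 — N24 snaps.
  N24 sheds 196 kN to N16: 196 each.
    N16: 46+196 = 242 > 90
Round 5 — N16 snaps.
  N16 sheds 242 kN: no online neighbours, lost.
No further breaks.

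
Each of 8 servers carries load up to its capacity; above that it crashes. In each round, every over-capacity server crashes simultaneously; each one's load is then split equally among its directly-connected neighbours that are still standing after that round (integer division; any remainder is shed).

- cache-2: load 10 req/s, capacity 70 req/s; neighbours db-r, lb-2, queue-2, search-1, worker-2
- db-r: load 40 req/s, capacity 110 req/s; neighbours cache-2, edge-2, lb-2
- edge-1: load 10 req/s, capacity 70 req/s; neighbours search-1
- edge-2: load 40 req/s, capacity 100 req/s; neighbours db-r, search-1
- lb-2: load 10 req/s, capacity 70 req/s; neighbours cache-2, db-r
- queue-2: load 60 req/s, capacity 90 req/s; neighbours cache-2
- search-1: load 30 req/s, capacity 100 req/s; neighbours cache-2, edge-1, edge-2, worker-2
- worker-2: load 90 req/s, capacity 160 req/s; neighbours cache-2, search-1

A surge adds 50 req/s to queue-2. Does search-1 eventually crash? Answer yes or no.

Round 1 — queue-2 at 110 > 90. queue-2 crashes.
  queue-2 sheds 110 req/s to cache-2: 110 each.
    cache-2: 10+110 = 120 > 70
Round 2 — cache-2 crashes.
  cache-2 sheds 120 req/s to db-r, lb-2, search-1, worker-2: 30 each.
    db-r: 40+30 = 70 ≤ 110
    lb-2: 10+30 = 40 ≤ 70
    search-1: 30+30 = 60 ≤ 100
    worker-2: 90+30 = 120 ≤ 160
No further crashes.

no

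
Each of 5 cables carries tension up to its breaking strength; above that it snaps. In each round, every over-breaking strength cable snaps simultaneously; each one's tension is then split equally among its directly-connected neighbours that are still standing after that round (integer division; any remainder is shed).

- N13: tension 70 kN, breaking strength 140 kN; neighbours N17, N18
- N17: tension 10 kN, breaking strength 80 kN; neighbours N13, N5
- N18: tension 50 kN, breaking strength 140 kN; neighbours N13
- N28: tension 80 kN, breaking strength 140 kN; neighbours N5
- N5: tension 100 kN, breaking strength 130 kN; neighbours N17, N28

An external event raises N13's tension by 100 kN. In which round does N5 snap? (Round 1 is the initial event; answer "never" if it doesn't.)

Round 1 — N13 at 170 > 140. N13 snaps.
  N13 sheds 170 kN to N17, N18: 85 each.
    N17: 10+85 = 95 > 80
    N18: 50+85 = 135 ≤ 140
Round 2 — N17 snaps.
  N17 sheds 95 kN to N5: 95 each.
    N5: 100+95 = 195 > 130
Round 3 — N5 snaps.
  N5 sheds 195 kN to N28: 195 each.
    N28: 80+195 = 275 > 140
Round 4 — N28 snaps.
  N28 sheds 275 kN: no online neighbours, lost.
No further breaks.

3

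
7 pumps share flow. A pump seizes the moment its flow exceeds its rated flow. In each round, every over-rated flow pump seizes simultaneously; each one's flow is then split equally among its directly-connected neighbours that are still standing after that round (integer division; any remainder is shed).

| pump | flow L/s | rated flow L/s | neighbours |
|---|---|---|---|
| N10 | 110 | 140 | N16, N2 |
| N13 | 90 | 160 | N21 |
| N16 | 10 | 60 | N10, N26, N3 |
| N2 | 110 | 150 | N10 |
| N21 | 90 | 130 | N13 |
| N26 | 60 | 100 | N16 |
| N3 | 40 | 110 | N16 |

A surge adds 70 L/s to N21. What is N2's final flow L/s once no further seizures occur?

Round 1 — N21 at 160 > 130. N21 seizes.
  N21 sheds 160 L/s to N13: 160 each.
    N13: 90+160 = 250 > 160
Round 2 — N13 seizes.
  N13 sheds 250 L/s: no online neighbours, lost.
No further seizures.

110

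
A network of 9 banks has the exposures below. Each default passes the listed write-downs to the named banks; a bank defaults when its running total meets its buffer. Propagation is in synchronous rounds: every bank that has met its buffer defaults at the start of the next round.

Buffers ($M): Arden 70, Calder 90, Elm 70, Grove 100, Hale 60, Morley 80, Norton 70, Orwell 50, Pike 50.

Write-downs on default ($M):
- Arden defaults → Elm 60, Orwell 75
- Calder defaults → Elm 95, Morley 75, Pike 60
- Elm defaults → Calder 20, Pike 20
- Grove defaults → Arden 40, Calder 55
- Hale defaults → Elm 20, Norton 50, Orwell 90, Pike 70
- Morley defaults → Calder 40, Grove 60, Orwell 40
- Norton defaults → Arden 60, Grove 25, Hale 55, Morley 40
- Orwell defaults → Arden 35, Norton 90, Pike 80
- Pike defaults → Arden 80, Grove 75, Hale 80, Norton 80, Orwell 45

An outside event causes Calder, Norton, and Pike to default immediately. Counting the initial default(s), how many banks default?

Round 1 — Calder, Norton, Pike default (initial).
  Arden: +60+80 → 140 ≥ 70
  Elm: +95 → 95 ≥ 70
  Grove: +25+75 → 100 ≥ 100
  Hale: +55+80 → 135 ≥ 60
  Morley: +75+40 → 115 ≥ 80
  Orwell: +45 → 45 < 50
Round 2 — Arden, Elm, Grove, Hale, Morley default.
  Orwell: +75+90+40 → 250 ≥ 50
Round 3 — Orwell defaults.
No further defaults.

9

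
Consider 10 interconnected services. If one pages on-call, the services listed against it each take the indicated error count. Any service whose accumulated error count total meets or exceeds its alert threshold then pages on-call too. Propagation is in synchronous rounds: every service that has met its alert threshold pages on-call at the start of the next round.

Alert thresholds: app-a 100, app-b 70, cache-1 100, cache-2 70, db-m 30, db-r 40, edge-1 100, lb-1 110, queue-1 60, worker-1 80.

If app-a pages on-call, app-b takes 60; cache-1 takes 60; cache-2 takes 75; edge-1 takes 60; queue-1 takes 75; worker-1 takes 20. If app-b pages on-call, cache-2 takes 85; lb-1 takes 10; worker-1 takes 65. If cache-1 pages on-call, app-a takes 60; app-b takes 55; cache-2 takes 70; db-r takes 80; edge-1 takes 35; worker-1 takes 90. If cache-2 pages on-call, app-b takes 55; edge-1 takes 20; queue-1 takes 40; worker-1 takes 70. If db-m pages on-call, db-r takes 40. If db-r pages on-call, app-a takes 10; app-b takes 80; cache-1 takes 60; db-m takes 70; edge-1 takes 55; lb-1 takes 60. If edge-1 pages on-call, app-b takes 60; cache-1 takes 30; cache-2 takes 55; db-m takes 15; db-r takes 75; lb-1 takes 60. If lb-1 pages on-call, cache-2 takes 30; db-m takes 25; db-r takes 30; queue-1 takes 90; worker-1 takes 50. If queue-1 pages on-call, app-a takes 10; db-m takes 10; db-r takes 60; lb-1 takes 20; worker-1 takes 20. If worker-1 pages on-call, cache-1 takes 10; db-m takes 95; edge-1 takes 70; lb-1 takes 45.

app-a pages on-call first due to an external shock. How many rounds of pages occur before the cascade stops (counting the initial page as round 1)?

4

Round 1 — app-a pages on-call (initial).
  app-b: +60 → 60 < 70
  cache-1: +60 → 60 < 100
  cache-2: +75 → 75 ≥ 70
  edge-1: +60 → 60 < 100
  queue-1: +75 → 75 ≥ 60
  worker-1: +20 → 20 < 80
Round 2 — cache-2, queue-1 page on-call.
  app-b: +55 → 115 ≥ 70
  db-m: +10 → 10 < 30
  db-r: +60 → 60 ≥ 40
  edge-1: +20 → 80 < 100
  lb-1: +20 → 20 < 110
  worker-1: +70+20 → 110 ≥ 80
Round 3 — app-b, db-r, worker-1 page on-call.
  cache-1: +60+10 → 130 ≥ 100
  db-m: +70+95 → 175 ≥ 30
  edge-1: +55+70 → 205 ≥ 100
  lb-1: +10+60+45 → 135 ≥ 110
Round 4 — cache-1, db-m, edge-1, lb-1 page on-call.
No further pages.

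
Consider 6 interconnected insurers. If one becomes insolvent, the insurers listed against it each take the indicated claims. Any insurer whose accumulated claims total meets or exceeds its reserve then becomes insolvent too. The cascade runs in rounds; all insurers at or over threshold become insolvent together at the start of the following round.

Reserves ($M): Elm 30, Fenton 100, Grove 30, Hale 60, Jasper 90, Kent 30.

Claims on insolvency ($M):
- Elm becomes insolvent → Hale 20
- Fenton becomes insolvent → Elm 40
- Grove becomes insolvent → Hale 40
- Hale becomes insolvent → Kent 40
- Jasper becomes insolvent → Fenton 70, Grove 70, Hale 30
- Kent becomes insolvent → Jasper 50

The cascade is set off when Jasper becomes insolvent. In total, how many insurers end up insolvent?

4

Round 1 — Jasper becomes insolvent (initial).
  Fenton: +70 → 70 < 100
  Grove: +70 → 70 ≥ 30
  Hale: +30 → 30 < 60
Round 2 — Grove becomes insolvent.
  Hale: +40 → 70 ≥ 60
Round 3 — Hale becomes insolvent.
  Kent: +40 → 40 ≥ 30
Round 4 — Kent becomes insolvent.
No further insolvencies.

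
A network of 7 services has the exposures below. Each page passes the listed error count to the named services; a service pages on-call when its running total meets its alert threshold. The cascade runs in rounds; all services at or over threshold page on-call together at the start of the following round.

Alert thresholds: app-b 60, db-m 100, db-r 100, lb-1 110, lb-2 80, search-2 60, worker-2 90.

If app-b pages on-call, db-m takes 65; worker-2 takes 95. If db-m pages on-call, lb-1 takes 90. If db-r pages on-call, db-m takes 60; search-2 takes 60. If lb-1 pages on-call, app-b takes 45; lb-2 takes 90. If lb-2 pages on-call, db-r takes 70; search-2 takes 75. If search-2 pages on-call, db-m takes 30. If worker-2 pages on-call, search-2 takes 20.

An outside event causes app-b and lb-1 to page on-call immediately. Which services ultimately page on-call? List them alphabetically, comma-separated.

app-b, lb-1, lb-2, search-2, worker-2

Round 1 — app-b, lb-1 page on-call (initial).
  db-m: +65 → 65 < 100
  lb-2: +90 → 90 ≥ 80
  worker-2: +95 → 95 ≥ 90
Round 2 — lb-2, worker-2 page on-call.
  db-r: +70 → 70 < 100
  search-2: +75+20 → 95 ≥ 60
Round 3 — search-2 pages on-call.
  db-m: +30 → 95 < 100
No further pages.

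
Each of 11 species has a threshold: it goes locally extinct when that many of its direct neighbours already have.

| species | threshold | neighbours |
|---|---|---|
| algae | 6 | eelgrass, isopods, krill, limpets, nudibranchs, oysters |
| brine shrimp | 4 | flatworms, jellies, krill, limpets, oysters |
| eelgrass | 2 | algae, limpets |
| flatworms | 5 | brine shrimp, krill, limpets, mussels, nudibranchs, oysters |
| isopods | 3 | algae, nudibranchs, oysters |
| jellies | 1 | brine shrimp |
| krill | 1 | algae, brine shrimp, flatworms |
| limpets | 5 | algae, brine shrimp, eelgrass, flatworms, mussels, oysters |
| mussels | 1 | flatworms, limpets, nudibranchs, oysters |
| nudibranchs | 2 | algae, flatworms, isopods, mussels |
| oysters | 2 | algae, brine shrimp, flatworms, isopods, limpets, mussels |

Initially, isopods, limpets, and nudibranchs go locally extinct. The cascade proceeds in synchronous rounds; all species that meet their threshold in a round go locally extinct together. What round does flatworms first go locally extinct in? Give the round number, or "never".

Round 1 — isopods, limpets, nudibranchs go locally extinct (initial).
Round 2 — checking thresholds:
  algae: 3 of 6 neighbours < 6, holds.
  brine shrimp: 1 of 5 neighbours < 4, holds.
  eelgrass: 1 of 2 neighbours < 2, holds.
  flatworms: 2 of 6 neighbours < 5, holds.
  mussels: 2 of 4 neighbours ≥ 1, goes locally extinct.
  oysters: 2 of 6 neighbours ≥ 2, goes locally extinct.
Round 3 — no new extinctions; cascade stops.

never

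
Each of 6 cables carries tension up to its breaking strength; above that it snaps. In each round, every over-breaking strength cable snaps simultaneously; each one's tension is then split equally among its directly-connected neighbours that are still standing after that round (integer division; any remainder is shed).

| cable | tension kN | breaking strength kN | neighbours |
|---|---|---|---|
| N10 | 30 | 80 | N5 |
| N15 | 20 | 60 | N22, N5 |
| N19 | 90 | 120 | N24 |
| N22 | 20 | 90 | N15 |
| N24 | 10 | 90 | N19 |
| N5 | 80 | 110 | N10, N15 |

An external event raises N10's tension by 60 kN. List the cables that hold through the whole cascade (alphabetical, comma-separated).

Round 1 — N10 at 90 > 80. N10 snaps.
  N10 sheds 90 kN to N5: 90 each.
    N5: 80+90 = 170 > 110
Round 2 — N5 snaps.
  N5 sheds 170 kN to N15: 170 each.
    N15: 20+170 = 190 > 60
Round 3 — N15 snaps.
  N15 sheds 190 kN to N22: 190 each.
    N22: 20+190 = 210 > 90
Round 4 — N22 snaps.
  N22 sheds 210 kN: no online neighbours, lost.
No further breaks.

N19, N24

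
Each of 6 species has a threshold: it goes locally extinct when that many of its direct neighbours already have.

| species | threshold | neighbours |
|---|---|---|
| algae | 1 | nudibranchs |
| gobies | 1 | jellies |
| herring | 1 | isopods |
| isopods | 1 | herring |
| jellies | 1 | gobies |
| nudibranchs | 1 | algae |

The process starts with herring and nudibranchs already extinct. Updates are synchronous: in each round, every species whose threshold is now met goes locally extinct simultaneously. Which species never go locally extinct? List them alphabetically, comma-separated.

Round 1 — herring, nudibranchs go locally extinct (initial).
Round 2 — checking thresholds:
  algae: 1 of 1 neighbours ≥ 1, goes locally extinct.
  isopods: 1 of 1 neighbours ≥ 1, goes locally extinct.
Round 3 — no new extinctions; cascade stops.

gobies, jellies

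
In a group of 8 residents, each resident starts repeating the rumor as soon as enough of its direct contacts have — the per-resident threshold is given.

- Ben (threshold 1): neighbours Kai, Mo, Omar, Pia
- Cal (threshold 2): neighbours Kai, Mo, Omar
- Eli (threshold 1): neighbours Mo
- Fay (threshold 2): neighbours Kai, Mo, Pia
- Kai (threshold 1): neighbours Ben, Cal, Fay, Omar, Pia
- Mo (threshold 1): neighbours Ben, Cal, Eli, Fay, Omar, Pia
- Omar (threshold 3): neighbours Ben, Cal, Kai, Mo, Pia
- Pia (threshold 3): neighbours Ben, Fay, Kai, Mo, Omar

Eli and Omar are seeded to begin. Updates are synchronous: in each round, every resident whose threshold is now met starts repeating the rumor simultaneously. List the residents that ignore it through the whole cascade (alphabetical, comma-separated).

none

Round 1 — Eli, Omar start repeating the rumor (initial).
Round 2 — checking thresholds:
  Ben: 1 of 4 neighbours ≥ 1, starts repeating the rumor.
  Cal: 1 of 3 neighbours < 2, below threshold.
  Kai: 1 of 5 neighbours ≥ 1, starts repeating the rumor.
  Mo: 2 of 6 neighbours ≥ 1, starts repeating the rumor.
  Pia: 1 of 5 neighbours < 3, below threshold.
Round 3 — checking thresholds:
  Cal: 3 of 3 neighbours ≥ 2, starts repeating the rumor.
  Fay: 2 of 3 neighbours ≥ 2, starts repeating the rumor.
  Pia: 4 of 5 neighbours ≥ 3, starts repeating the rumor.
Round 4 — no new spreads; cascade stops.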